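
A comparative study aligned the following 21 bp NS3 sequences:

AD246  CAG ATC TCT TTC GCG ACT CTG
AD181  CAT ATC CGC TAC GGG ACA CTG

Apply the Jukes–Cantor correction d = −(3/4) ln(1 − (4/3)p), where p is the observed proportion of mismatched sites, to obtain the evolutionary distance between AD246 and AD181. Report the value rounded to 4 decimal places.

0.4408

Differing sites — 3:G/T; 7:T/C; 8:C/G; 9:T/C; 11:T/A; 14:C/G; 18:T/A.
p = 7/21 = 0.333333.
d = −0.75 · ln(1 − (4/3)·0.333333) = −0.75 · ln(0.555556) = −0.75 · (-0.587786) = 0.4408.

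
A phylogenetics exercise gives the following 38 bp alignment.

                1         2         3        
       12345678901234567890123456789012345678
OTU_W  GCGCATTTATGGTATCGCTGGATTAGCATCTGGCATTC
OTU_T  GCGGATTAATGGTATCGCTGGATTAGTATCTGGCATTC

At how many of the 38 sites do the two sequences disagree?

3

The sequences differ at positions 4 (C/G), 8 (T/A), 27 (C/T).
That gives 3 mismatches out of 38 aligned sites, so the Hamming distance is 3.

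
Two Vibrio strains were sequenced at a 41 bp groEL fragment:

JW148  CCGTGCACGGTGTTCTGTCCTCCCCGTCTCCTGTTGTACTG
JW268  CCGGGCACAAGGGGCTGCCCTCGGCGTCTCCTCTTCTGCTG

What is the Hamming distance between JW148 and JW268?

The sequences differ at positions 4 (T/G), 9 (G/A), 10 (G/A), 11 (T/G), 13 (T/G), 14 (T/G), 18 (T/C), 23 (C/G), 24 (C/G), 33 (G/C), 36 (G/C), 38 (A/G).
That gives 12 mismatches out of 41 aligned sites, so the Hamming distance is 12.

12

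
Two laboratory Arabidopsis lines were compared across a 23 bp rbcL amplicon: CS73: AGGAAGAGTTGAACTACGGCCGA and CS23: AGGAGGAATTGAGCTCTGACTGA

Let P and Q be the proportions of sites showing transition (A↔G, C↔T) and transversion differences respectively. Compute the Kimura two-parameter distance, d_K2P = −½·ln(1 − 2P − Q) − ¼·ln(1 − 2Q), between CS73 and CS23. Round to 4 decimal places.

0.4392

Differing sites — 5:A/G (Ti); 8:G/A (Ti); 13:A/G (Ti); 16:A/C (Tv); 17:C/T (Ti); 19:G/A (Ti); 21:C/T (Ti).
Of the 7 differences, 6 transitions and 1 transversion over 23 sites: P = 6/23 = 0.260870, Q = 1/23 = 0.043478.
d = −0.5·ln(0.434782) − 0.25·ln(0.913044) = −0.5·(-0.832911) − 0.25·(-0.090971) = 0.4392.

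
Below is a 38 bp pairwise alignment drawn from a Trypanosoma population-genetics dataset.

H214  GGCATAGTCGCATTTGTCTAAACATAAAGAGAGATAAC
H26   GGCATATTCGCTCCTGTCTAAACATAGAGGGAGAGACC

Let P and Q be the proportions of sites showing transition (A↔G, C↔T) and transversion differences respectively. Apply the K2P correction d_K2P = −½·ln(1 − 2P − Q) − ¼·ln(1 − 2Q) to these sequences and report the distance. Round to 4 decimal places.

Mismatches occur at site 7 (G→T, transversion), site 12 (A→T, transversion), site 13 (T→C, transition), site 14 (T→C, transition), site 27 (A→G, transition), site 30 (A→G, transition), site 35 (T→G, transversion), site 37 (A→C, transversion).
Of the 8 differences, 4 transitions and 4 transversions over 38 sites: P = 4/38 = 0.105263, Q = 4/38 = 0.105263.
d = −0.5·ln(0.684211) − 0.25·ln(0.789474) = −0.5·(-0.379489) − 0.25·(-0.236388) = 0.2488.

0.2488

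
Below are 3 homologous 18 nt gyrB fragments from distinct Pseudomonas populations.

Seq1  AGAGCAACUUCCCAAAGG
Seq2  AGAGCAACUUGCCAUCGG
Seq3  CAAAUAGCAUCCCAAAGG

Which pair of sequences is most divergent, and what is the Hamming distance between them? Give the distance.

Pairwise Hamming distances:
  Seq1 vs Seq2: 3
  Seq1 vs Seq3: 6
  Seq2 vs Seq3: 9
The largest is 9, between Seq2 and Seq3.

9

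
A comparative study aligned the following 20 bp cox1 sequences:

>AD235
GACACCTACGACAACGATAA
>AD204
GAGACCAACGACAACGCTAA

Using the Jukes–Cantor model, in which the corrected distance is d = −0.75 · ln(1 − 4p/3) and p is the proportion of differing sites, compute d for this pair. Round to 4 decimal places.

0.1674

The sequences differ at positions 3 (C/G), 7 (T/A), 17 (A/C).
p = 3/20 = 0.150000.
d = −0.75 · ln(1 − (4/3)·0.150000) = −0.75 · ln(0.800000) = −0.75 · (-0.223144) = 0.1674.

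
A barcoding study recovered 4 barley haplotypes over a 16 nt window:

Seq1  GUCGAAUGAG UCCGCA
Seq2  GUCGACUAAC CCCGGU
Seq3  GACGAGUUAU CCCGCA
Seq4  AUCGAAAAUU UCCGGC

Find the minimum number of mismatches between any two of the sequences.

Pairwise Hamming distances:
  Seq1 vs Seq2: 6
  Seq1 vs Seq3: 5
  Seq1 vs Seq4: 7
  Seq2 vs Seq3: 6
  Seq2 vs Seq4: 7
  Seq3 vs Seq4: 9
The smallest is 5, between Seq1 and Seq3.

5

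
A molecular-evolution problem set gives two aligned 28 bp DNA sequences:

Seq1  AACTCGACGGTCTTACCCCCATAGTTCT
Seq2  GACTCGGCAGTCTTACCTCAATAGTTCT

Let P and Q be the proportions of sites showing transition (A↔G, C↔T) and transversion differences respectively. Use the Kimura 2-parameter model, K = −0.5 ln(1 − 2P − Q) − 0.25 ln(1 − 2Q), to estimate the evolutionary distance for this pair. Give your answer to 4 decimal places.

0.2124

The sequences differ at positions 1 (A/G, transition), 7 (A/G, transition), 9 (G/A, transition), 18 (C/T, transition), 20 (C/A, transversion).
Of the 5 differences, 4 transitions and 1 transversion over 28 sites: P = 4/28 = 0.142857, Q = 1/28 = 0.035714.
d = −0.5·ln(0.678572) − 0.25·ln(0.928572) = −0.5·(-0.387765) − 0.25·(-0.074107) = 0.2124.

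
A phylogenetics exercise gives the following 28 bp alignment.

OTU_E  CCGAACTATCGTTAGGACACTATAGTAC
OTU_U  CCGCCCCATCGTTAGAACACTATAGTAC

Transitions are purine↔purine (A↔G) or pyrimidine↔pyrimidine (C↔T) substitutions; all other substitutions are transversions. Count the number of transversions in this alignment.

2

The sequences differ at positions 4 (A/C, transversion), 5 (A/C, transversion), 7 (T/C, transition), 16 (G/A, transition).
Of the 4 differences, 2 transitions and 2 transversions, so the answer is 2.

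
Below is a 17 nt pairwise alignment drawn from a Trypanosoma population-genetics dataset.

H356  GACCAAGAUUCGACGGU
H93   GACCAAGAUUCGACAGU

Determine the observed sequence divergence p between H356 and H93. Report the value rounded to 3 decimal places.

0.059

Differing sites — 15:G/A.
There are 1 differences over 17 sites, so p = 1/17 = 0.059.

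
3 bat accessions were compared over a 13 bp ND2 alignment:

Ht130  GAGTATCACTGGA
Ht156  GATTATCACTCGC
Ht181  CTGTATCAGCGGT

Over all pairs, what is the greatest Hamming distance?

Pairwise Hamming distances:
  Ht130 vs Ht156: 3
  Ht130 vs Ht181: 5
  Ht156 vs Ht181: 7
The largest is 7, between Ht156 and Ht181.

7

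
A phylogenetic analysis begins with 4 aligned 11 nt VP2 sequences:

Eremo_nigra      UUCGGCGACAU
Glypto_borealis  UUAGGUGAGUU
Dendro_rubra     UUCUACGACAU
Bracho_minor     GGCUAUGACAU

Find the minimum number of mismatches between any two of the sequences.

Pairwise Hamming distances:
  Eremo_nigra vs Glypto_borealis: 4
  Eremo_nigra vs Dendro_rubra: 2
  Eremo_nigra vs Bracho_minor: 5
  Glypto_borealis vs Dendro_rubra: 6
  Glypto_borealis vs Bracho_minor: 7
  Dendro_rubra vs Bracho_minor: 3
The smallest is 2, between Eremo_nigra and Dendro_rubra.

2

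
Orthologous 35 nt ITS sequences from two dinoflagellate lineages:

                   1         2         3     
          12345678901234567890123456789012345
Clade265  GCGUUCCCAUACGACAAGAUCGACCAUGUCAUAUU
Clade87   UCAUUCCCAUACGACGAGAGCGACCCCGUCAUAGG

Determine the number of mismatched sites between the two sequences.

Differing sites — 1:G/U; 3:G/A; 16:A/G; 20:U/G; 26:A/C; 27:U/C; 34:U/G; 35:U/G.
That gives 8 mismatches out of 35 aligned sites, so the Hamming distance is 8.

8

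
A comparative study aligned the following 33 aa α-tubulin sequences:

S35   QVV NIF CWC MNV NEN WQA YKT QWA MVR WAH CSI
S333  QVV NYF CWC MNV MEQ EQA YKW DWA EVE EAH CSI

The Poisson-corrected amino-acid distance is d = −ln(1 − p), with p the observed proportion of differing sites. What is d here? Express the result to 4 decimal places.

Mismatches occur at site 5 (I↔Y), site 13 (N↔M), site 15 (N↔Q), site 16 (W↔E), site 21 (T↔W), site 22 (Q↔D), site 25 (M↔E), site 27 (R↔E), site 28 (W↔E).
p = 9/33 = 0.272727.
d = −ln(1 − 0.272727) = −ln(0.727273) = 0.3185.

0.3185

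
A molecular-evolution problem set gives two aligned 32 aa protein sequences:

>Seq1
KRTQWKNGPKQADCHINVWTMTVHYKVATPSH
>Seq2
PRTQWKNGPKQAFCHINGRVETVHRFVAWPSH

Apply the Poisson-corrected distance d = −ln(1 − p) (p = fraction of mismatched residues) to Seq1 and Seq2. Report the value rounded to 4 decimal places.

0.3302

Differing sites — 1:K/P; 13:D/F; 18:V/G; 19:W/R; 20:T/V; 21:M/E; 25:Y/R; 26:K/F; 29:T/W.
p = 9/32 = 0.281250.
d = −ln(1 − 0.281250) = −ln(0.718750) = 0.3302.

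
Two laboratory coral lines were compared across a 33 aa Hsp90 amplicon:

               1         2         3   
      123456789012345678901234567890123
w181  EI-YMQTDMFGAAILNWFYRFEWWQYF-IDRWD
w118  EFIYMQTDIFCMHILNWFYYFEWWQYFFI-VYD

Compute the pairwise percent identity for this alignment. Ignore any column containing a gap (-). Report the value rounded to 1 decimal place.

Excluding the 3 gap columns leaves 30 comparable sites.
Mismatches occur at site 2 (I↔F), site 9 (M↔I), site 11 (G↔C), site 12 (A↔M), site 13 (A↔H), site 20 (R↔Y), site 31 (R↔V), site 32 (W↔Y).
22 of the 30 comparable sites match, so the percent identity is 22/30 × 100 = 73.3%.

73.3%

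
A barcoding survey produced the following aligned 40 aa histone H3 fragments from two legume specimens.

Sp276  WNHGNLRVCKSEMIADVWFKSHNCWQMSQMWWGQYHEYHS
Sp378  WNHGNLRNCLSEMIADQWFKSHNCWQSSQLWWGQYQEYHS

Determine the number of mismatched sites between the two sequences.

Differing sites — 8:V/N; 10:K/L; 17:V/Q; 27:M/S; 30:M/L; 36:H/Q.
That gives 6 mismatches out of 40 aligned sites, so the Hamming distance is 6.

6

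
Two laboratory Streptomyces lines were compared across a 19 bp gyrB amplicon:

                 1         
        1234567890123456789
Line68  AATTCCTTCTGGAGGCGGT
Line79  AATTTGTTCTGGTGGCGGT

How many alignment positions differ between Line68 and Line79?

3

Differing sites — 5:C/T; 6:C/G; 13:A/T.
That gives 3 mismatches out of 19 aligned sites, so the Hamming distance is 3.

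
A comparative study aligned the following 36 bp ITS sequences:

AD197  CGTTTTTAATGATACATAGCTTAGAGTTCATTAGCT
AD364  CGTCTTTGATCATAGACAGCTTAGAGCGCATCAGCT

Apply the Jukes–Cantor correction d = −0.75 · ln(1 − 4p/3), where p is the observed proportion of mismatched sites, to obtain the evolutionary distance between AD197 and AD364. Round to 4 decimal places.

0.2635

Mismatches occur at site 4 (T→C), site 8 (A→G), site 11 (G→C), site 15 (C→G), site 17 (T→C), site 27 (T→C), site 28 (T→G), site 32 (T→C).
p = 8/36 = 0.222222.
d = −0.75 · ln(1 − (4/3)·0.222222) = −0.75 · ln(0.703704) = −0.75 · (-0.351397) = 0.2635.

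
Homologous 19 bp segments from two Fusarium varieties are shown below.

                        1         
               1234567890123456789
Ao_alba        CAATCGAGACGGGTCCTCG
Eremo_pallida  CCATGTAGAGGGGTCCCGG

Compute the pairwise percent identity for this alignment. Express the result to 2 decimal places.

68.42%

Differing sites — 2:A/C; 5:C/G; 6:G/T; 10:C/G; 17:T/C; 18:C/G.
13 of the 19 sites match, so the percent identity is 13/19 × 100 = 68.42%.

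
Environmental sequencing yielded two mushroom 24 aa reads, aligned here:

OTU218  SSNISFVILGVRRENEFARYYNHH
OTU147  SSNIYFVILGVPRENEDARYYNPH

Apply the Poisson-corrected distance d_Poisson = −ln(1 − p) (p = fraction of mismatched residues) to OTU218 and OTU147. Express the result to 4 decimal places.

Differing sites — 5:S/Y; 12:R/P; 17:F/D; 23:H/P.
p = 4/24 = 0.166667.
d = −ln(1 − 0.166667) = −ln(0.833333) = 0.1823.

0.1823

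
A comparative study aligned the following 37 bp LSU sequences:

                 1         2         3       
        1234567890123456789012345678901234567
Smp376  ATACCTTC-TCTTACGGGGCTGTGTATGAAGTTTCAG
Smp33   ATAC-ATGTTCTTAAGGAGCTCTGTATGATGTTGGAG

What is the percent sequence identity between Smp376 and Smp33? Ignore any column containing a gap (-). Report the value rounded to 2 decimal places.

77.14%

Excluding the 2 gap columns leaves 35 comparable sites.
The sequences differ at positions 6 (T/A), 8 (C/G), 15 (C/A), 18 (G/A), 22 (G/C), 30 (A/T), 34 (T/G), 35 (C/G).
27 of the 35 comparable sites match, so the percent identity is 27/35 × 100 = 77.14%.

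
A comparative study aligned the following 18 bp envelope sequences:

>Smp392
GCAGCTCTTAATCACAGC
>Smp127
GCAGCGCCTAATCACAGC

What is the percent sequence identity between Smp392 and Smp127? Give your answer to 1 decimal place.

Mismatches occur at site 6 (T/G), site 8 (T/C).
16 of the 18 sites match, so the percent identity is 16/18 × 100 = 88.9%.

88.9%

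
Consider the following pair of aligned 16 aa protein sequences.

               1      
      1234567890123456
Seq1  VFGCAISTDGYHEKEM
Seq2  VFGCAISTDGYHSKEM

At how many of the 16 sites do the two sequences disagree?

1

The sequences differ at position 13 (E/S).
That gives 1 mismatch out of 16 aligned sites, so the Hamming distance is 1.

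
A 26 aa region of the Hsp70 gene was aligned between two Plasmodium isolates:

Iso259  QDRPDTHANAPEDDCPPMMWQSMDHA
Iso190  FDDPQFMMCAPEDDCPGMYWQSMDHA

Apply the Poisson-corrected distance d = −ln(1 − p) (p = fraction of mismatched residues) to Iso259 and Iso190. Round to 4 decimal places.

0.4249

Differing sites — 1:Q/F; 3:R/D; 5:D/Q; 6:T/F; 7:H/M; 8:A/M; 9:N/C; 17:P/G; 19:M/Y.
p = 9/26 = 0.346154.
d = −ln(1 − 0.346154) = −ln(0.653846) = 0.4249.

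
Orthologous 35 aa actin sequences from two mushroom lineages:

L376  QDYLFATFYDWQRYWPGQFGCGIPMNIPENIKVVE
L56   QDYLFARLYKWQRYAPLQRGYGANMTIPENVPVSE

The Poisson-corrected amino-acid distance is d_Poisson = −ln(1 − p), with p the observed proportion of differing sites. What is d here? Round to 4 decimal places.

0.4643

Mismatches occur at site 7 (T→R), site 8 (F→L), site 10 (D→K), site 15 (W→A), site 17 (G→L), site 19 (F→R), site 21 (C→Y), site 23 (I→A), site 24 (P→N), site 26 (N→T), site 31 (I→V), site 32 (K→P), site 34 (V→S).
p = 13/35 = 0.371429.
d = −ln(1 − 0.371429) = −ln(0.628571) = 0.4643.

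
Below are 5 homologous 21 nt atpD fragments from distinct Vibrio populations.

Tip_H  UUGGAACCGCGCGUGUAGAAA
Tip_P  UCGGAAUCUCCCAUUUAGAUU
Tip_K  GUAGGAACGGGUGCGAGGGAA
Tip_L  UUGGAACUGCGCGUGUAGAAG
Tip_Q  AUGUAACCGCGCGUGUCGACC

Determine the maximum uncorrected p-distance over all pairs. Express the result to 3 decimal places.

Pairwise Hamming distances:
  Tip_H vs Tip_P: 8
  Tip_H vs Tip_K: 10
  Tip_H vs Tip_L: 2
  Tip_H vs Tip_Q: 5
  Tip_P vs Tip_K: 17
  Tip_P vs Tip_L: 9
  Tip_P vs Tip_Q: 11
  Tip_K vs Tip_L: 12
  Tip_K vs Tip_Q: 13
  Tip_L vs Tip_Q: 6
The largest is 17 mismatches, between Tip_P and Tip_K; p = 17/21 = 0.810.

0.810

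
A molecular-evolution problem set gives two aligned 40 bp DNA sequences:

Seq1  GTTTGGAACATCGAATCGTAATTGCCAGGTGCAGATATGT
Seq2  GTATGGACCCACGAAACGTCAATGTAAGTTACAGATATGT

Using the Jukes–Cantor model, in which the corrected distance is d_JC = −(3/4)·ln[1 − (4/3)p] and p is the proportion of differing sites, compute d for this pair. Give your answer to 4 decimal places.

The sequences differ at positions 3 (T/A), 8 (A/C), 10 (A/C), 11 (T/A), 16 (T/A), 20 (A/C), 22 (T/A), 25 (C/T), 26 (C/A), 29 (G/T), 31 (G/A).
p = 11/40 = 0.275000.
d = −0.75 · ln(1 − (4/3)·0.275000) = −0.75 · ln(0.633333) = −0.75 · (-0.456759) = 0.3426.

0.3426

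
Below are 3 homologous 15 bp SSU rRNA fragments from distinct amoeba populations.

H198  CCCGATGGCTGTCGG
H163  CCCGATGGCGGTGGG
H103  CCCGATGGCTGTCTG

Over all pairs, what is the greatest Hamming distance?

Pairwise Hamming distances:
  H198 vs H163: 2
  H198 vs H103: 1
  H163 vs H103: 3
The largest is 3, between H163 and H103.

3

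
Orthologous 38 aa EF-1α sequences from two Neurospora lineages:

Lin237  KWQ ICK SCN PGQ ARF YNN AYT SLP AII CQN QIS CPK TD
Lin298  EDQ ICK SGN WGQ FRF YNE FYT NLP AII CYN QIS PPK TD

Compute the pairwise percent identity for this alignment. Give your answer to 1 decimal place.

The sequences differ at positions 1 (K/E), 2 (W/D), 8 (C/G), 10 (P/W), 13 (A/F), 18 (N/E), 19 (A/F), 22 (S/N), 29 (Q/Y), 34 (C/P).
28 of the 38 sites match, so the percent identity is 28/38 × 100 = 73.7%.

73.7%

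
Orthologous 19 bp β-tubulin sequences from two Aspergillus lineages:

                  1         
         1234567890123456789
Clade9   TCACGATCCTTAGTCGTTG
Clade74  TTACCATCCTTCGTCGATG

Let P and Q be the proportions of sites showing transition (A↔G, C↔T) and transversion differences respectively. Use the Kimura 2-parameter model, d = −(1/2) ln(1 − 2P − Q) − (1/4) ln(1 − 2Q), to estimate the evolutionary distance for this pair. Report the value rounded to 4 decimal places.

Differing sites — 2:C/T (Ti); 5:G/C (Tv); 12:A/C (Tv); 17:T/A (Tv).
Of the 4 differences, 1 transition and 3 transversions over 19 sites: P = 1/19 = 0.052632, Q = 3/19 = 0.157895.
d = −0.5·ln(0.736841) − 0.25·ln(0.684210) = −0.5·(-0.305383) − 0.25·(-0.379490) = 0.2476.

0.2476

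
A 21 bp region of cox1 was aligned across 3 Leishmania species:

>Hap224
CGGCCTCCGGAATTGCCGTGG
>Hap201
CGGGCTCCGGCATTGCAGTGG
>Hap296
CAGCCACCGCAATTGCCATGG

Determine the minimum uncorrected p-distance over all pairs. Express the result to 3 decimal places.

Pairwise Hamming distances:
  Hap224 vs Hap201: 3
  Hap224 vs Hap296: 4
  Hap201 vs Hap296: 7
The smallest is 3 mismatches, between Hap224 and Hap201; p = 3/21 = 0.143.

0.143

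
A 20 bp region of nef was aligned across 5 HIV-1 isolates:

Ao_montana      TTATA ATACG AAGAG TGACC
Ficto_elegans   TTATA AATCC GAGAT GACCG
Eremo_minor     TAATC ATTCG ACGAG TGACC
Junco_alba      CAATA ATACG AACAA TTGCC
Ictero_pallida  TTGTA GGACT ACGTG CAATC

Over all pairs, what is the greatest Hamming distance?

14

Pairwise Hamming distances:
  Ao_montana vs Ficto_elegans: 9
  Ao_montana vs Eremo_minor: 4
  Ao_montana vs Junco_alba: 6
  Ao_montana vs Ictero_pallida: 9
  Ficto_elegans vs Eremo_minor: 11
  Ficto_elegans vs Junco_alba: 12
  Ficto_elegans vs Ictero_pallida: 13
  Eremo_minor vs Junco_alba: 8
  Eremo_minor vs Ictero_pallida: 11
  Junco_alba vs Ictero_pallida: 14
The largest is 14, between Junco_alba and Ictero_pallida.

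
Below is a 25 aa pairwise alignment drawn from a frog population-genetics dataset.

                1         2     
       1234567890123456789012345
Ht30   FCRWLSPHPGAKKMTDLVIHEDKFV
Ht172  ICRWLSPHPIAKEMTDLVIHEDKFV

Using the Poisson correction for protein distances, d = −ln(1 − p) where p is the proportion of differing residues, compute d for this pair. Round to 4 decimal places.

0.1278

Mismatches occur at site 1 (F/I), site 10 (G/I), site 13 (K/E).
p = 3/25 = 0.120000.
d = −ln(1 − 0.120000) = −ln(0.880000) = 0.1278.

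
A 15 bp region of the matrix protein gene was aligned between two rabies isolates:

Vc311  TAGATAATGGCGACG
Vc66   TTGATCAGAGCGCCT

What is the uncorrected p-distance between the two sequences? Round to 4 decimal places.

Mismatches occur at site 2 (A↔T), site 6 (A↔C), site 8 (T↔G), site 9 (G↔A), site 13 (A↔C), site 15 (G↔T).
There are 6 differences over 15 sites, so p = 6/15 = 0.4000.

0.4000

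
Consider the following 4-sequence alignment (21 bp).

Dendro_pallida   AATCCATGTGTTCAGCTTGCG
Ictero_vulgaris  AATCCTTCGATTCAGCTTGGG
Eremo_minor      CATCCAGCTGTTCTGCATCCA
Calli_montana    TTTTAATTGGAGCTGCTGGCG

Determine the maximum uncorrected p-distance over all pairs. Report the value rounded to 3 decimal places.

Pairwise Hamming distances:
  Dendro_pallida vs Ictero_vulgaris: 5
  Dendro_pallida vs Eremo_minor: 7
  Dendro_pallida vs Calli_montana: 10
  Ictero_vulgaris vs Eremo_minor: 10
  Ictero_vulgaris vs Calli_montana: 12
  Eremo_minor vs Calli_montana: 13
The largest is 13 mismatches, between Eremo_minor and Calli_montana; p = 13/21 = 0.619.

0.619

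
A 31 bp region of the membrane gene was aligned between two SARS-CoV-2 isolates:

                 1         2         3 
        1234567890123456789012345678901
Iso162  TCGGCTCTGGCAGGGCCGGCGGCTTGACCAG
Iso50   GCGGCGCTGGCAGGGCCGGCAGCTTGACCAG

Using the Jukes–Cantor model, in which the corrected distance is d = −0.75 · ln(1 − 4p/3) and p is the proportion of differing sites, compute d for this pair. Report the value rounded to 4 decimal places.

0.1036

The sequences differ at positions 1 (T/G), 6 (T/G), 21 (G/A).
p = 3/31 = 0.096774.
d = −0.75 · ln(1 − (4/3)·0.096774) = −0.75 · ln(0.870968) = −0.75 · (-0.138150) = 0.1036.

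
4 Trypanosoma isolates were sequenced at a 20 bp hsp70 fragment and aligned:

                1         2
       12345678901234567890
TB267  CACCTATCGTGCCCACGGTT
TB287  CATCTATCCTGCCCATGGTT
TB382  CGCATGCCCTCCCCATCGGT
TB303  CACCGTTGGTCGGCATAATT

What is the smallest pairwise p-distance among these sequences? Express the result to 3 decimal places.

Pairwise Hamming distances:
  TB267 vs TB287: 3
  TB267 vs TB382: 9
  TB267 vs TB303: 9
  TB287 vs TB382: 8
  TB287 vs TB303: 10
  TB382 vs TB303: 12
The smallest is 3 mismatches, between TB267 and TB287; p = 3/20 = 0.150.

0.150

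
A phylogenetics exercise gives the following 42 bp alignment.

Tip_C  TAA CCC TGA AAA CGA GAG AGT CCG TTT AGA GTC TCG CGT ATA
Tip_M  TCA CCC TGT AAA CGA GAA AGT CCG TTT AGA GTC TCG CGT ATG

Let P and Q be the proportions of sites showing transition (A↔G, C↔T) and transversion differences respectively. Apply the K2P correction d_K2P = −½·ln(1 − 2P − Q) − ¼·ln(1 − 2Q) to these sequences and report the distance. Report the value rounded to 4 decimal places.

Differing sites — 2:A/C (Tv); 9:A/T (Tv); 18:G/A (Ti); 42:A/G (Ti).
Of the 4 differences, 2 transitions and 2 transversions over 42 sites: P = 2/42 = 0.047619, Q = 2/42 = 0.047619.
d = −0.5·ln(0.857143) − 0.25·ln(0.904762) = −0.5·(-0.154151) − 0.25·(-0.100083) = 0.1021.

0.1021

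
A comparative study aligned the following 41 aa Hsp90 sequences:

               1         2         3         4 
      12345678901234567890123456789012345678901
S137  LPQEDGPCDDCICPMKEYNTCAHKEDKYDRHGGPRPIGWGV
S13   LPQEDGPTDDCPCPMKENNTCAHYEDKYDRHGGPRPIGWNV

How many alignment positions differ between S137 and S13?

5

Differing sites — 8:C/T; 12:I/P; 18:Y/N; 24:K/Y; 40:G/N.
That gives 5 mismatches out of 41 aligned sites, so the Hamming distance is 5.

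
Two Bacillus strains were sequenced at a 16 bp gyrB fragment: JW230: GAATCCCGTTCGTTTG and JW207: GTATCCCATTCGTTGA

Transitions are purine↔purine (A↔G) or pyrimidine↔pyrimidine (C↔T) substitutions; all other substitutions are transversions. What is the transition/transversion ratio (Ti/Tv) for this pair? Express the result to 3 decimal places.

Differing sites — 2:A/T (Tv); 8:G/A (Ti); 15:T/G (Tv); 16:G/A (Ti).
Of the 4 differences, 2 transitions and 2 transversions, so Ti/Tv = 2/2 = 1.000.

1.000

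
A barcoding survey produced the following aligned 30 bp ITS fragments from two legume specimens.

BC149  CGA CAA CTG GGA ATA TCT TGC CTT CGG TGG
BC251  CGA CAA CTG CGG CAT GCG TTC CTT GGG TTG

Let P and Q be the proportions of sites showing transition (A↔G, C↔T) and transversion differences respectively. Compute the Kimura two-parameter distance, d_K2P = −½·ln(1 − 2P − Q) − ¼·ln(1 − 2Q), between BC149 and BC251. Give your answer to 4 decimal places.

0.4575

Mismatches occur at site 10 (G↔C, transversion), site 12 (A↔G, transition), site 13 (A↔C, transversion), site 14 (T↔A, transversion), site 15 (A↔T, transversion), site 16 (T↔G, transversion), site 18 (T↔G, transversion), site 20 (G↔T, transversion), site 25 (C↔G, transversion), site 29 (G↔T, transversion).
Of the 10 differences, 1 transition and 9 transversions over 30 sites: P = 1/30 = 0.033333, Q = 9/30 = 0.300000.
d = −0.5·ln(0.633334) − 0.25·ln(0.400000) = −0.5·(-0.456757) − 0.25·(-0.916291) = 0.4575.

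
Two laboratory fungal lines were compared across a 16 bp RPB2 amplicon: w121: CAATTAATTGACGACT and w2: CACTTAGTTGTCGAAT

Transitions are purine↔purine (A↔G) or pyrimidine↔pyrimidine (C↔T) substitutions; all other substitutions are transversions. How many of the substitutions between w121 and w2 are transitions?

The sequences differ at positions 3 (A/C, transversion), 7 (A/G, transition), 11 (A/T, transversion), 15 (C/A, transversion).
Of the 4 differences, 1 transition and 3 transversions, so the answer is 1.

1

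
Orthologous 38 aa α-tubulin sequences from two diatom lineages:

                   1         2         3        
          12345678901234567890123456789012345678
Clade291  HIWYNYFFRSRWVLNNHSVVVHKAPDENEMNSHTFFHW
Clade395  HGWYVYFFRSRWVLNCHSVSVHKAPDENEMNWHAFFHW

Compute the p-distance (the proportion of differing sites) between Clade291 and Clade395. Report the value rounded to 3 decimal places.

Differing sites — 2:I/G; 5:N/V; 16:N/C; 20:V/S; 32:S/W; 34:T/A.
There are 6 differences over 38 sites, so p = 6/38 = 0.158.

0.158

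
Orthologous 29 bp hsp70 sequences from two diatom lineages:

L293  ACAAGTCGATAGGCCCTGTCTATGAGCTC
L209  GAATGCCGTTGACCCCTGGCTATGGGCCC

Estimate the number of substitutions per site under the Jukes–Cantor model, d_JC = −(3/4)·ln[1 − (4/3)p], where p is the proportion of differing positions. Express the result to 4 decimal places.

0.5285

Differing sites — 1:A/G; 2:C/A; 4:A/T; 6:T/C; 9:A/T; 11:A/G; 12:G/A; 13:G/C; 19:T/G; 25:A/G; 28:T/C.
p = 11/29 = 0.379310.
d = −0.75 · ln(1 − (4/3)·0.379310) = −0.75 · ln(0.494253) = −0.75 · (-0.704708) = 0.5285.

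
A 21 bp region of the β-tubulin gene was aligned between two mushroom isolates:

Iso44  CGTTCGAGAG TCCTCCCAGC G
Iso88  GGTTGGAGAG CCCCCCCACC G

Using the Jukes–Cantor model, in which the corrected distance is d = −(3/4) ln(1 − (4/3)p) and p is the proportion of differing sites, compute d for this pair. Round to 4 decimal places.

Differing sites — 1:C/G; 5:C/G; 11:T/C; 14:T/C; 19:G/C.
p = 5/21 = 0.238095.
d = −0.75 · ln(1 − (4/3)·0.238095) = −0.75 · ln(0.682540) = −0.75 · (-0.381934) = 0.2865.

0.2865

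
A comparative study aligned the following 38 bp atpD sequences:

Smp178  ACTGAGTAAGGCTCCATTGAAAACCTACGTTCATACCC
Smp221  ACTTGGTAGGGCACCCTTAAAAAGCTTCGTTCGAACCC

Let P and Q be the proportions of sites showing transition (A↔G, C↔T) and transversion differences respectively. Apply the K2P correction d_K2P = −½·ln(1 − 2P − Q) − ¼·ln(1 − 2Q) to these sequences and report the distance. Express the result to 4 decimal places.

Differing sites — 4:G/T (Tv); 5:A/G (Ti); 9:A/G (Ti); 13:T/A (Tv); 16:A/C (Tv); 19:G/A (Ti); 24:C/G (Tv); 27:A/T (Tv); 33:A/G (Ti); 34:T/A (Tv).
Of the 10 differences, 4 transitions and 6 transversions over 38 sites: P = 4/38 = 0.105263, Q = 6/38 = 0.157895.
d = −0.5·ln(0.631579) − 0.25·ln(0.684210) = −0.5·(-0.459532) − 0.25·(-0.379490) = 0.3246.

0.3246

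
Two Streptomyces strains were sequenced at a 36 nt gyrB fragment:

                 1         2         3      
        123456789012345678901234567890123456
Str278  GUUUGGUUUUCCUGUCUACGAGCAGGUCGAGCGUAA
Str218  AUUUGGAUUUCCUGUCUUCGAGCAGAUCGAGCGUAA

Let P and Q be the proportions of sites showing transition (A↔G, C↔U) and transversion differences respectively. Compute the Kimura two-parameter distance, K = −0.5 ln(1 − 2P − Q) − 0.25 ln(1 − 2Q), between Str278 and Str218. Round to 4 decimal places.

Differing sites — 1:G/A (Ti); 7:U/A (Tv); 18:A/U (Tv); 26:G/A (Ti).
Of the 4 differences, 2 transitions and 2 transversions over 36 sites: P = 2/36 = 0.055556, Q = 2/36 = 0.055556.
d = −0.5·ln(0.833332) − 0.25·ln(0.888888) = −0.5·(-0.182323) − 0.25·(-0.117784) = 0.1206.

0.1206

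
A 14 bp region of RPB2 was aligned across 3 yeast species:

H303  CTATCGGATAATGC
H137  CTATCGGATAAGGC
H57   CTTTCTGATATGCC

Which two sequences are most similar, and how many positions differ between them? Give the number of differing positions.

Pairwise Hamming distances:
  H303 vs H137: 1
  H303 vs H57: 5
  H137 vs H57: 4
The smallest is 1, between H303 and H137.

1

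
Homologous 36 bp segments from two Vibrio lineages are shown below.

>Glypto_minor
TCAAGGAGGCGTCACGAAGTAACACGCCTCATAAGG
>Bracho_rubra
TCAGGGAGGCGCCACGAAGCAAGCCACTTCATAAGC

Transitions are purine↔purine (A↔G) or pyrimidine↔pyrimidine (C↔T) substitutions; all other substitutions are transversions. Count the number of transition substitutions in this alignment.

Differing sites — 4:A/G (Ti); 12:T/C (Ti); 20:T/C (Ti); 23:C/G (Tv); 24:A/C (Tv); 26:G/A (Ti); 28:C/T (Ti); 36:G/C (Tv).
Of the 8 differences, 5 transitions and 3 transversions, so the answer is 5.

5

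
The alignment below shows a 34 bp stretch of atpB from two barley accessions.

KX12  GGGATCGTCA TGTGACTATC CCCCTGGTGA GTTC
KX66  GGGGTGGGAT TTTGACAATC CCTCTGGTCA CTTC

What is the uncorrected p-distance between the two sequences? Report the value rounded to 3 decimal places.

Differing sites — 4:A/G; 6:C/G; 8:T/G; 9:C/A; 10:A/T; 12:G/T; 17:T/A; 23:C/T; 29:G/C; 31:G/C.
There are 10 differences over 34 sites, so p = 10/34 = 0.294.

0.294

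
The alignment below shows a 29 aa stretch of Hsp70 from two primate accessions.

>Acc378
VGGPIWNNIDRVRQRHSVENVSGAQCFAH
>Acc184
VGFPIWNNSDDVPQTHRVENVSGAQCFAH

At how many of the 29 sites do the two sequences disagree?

6

The sequences differ at positions 3 (G/F), 9 (I/S), 11 (R/D), 13 (R/P), 15 (R/T), 17 (S/R).
That gives 6 mismatches out of 29 aligned sites, so the Hamming distance is 6.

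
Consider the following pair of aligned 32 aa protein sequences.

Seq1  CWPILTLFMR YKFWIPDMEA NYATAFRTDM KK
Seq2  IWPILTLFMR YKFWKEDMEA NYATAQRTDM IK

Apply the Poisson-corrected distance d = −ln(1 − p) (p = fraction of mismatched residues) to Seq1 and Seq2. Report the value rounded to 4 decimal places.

Differing sites — 1:C/I; 15:I/K; 16:P/E; 26:F/Q; 31:K/I.
p = 5/32 = 0.156250.
d = −ln(1 − 0.156250) = −ln(0.843750) = 0.1699.

0.1699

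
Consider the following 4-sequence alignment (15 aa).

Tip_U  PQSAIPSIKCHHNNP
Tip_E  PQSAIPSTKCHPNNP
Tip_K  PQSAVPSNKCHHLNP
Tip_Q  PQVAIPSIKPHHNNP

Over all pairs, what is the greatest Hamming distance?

Pairwise Hamming distances:
  Tip_U vs Tip_E: 2
  Tip_U vs Tip_K: 3
  Tip_U vs Tip_Q: 2
  Tip_E vs Tip_K: 4
  Tip_E vs Tip_Q: 4
  Tip_K vs Tip_Q: 5
The largest is 5, between Tip_K and Tip_Q.

5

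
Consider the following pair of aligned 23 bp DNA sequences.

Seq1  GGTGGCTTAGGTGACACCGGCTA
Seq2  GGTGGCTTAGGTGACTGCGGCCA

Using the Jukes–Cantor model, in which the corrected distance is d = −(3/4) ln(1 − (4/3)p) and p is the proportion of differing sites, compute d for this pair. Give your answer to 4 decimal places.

0.1433

The sequences differ at positions 16 (A/T), 17 (C/G), 22 (T/C).
p = 3/23 = 0.130435.
d = −0.75 · ln(1 − (4/3)·0.130435) = −0.75 · ln(0.826087) = −0.75 · (-0.191055) = 0.1433.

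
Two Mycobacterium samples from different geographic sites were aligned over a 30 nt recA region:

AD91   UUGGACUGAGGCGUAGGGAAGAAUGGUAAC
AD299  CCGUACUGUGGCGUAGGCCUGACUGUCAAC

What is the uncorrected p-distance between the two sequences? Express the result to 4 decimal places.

0.3333

Mismatches occur at site 1 (U↔C), site 2 (U↔C), site 4 (G↔U), site 9 (A↔U), site 18 (G↔C), site 19 (A↔C), site 20 (A↔U), site 23 (A↔C), site 26 (G↔U), site 27 (U↔C).
There are 10 differences over 30 sites, so p = 10/30 = 0.3333.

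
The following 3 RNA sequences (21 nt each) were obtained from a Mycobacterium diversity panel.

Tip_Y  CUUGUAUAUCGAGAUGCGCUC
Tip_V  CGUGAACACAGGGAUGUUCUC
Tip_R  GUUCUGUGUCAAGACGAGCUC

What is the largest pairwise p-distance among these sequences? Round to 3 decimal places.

Pairwise Hamming distances:
  Tip_Y vs Tip_V: 8
  Tip_Y vs Tip_R: 7
  Tip_V vs Tip_R: 14
The largest is 14 mismatches, between Tip_V and Tip_R; p = 14/21 = 0.667.

0.667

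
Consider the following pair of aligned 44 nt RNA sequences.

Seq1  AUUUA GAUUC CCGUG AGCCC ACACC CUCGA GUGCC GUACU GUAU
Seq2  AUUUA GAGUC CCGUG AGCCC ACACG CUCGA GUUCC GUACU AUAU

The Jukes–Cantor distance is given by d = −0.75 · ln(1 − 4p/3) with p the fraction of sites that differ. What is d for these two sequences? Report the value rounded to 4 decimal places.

0.0969

Differing sites — 8:U/G; 25:C/G; 33:G/U; 41:G/A.
p = 4/44 = 0.090909.
d = −0.75 · ln(1 − (4/3)·0.090909) = −0.75 · ln(0.878788) = −0.75 · (-0.129212) = 0.0969.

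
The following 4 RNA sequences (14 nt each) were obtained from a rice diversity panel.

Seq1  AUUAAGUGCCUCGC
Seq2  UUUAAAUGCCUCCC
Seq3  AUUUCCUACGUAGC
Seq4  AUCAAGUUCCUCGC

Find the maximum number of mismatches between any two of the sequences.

Pairwise Hamming distances:
  Seq1 vs Seq2: 3
  Seq1 vs Seq3: 6
  Seq1 vs Seq4: 2
  Seq2 vs Seq3: 8
  Seq2 vs Seq4: 5
  Seq3 vs Seq4: 7
The largest is 8, between Seq2 and Seq3.

8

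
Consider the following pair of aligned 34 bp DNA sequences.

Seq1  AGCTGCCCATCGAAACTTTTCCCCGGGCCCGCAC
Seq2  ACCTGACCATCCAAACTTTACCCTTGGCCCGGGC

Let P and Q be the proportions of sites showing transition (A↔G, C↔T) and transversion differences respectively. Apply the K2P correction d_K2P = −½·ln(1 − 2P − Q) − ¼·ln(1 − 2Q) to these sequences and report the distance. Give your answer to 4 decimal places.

Differing sites — 2:G/C (Tv); 6:C/A (Tv); 12:G/C (Tv); 20:T/A (Tv); 24:C/T (Ti); 25:G/T (Tv); 32:C/G (Tv); 33:A/G (Ti).
Of the 8 differences, 2 transitions and 6 transversions over 34 sites: P = 2/34 = 0.058824, Q = 6/34 = 0.176471.
d = −0.5·ln(0.705881) − 0.25·ln(0.647058) = −0.5·(-0.348309) − 0.25·(-0.435319) = 0.2830.

0.2830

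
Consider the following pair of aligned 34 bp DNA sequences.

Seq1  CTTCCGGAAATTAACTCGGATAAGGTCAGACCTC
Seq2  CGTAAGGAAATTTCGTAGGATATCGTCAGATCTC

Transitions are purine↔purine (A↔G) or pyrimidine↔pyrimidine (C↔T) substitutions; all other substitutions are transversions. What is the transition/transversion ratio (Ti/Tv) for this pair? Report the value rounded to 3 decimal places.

0.111

Differing sites — 2:T/G (Tv); 4:C/A (Tv); 5:C/A (Tv); 13:A/T (Tv); 14:A/C (Tv); 15:C/G (Tv); 17:C/A (Tv); 23:A/T (Tv); 24:G/C (Tv); 31:C/T (Ti).
Of the 10 differences, 1 transition and 9 transversions, so Ti/Tv = 1/9 = 0.111.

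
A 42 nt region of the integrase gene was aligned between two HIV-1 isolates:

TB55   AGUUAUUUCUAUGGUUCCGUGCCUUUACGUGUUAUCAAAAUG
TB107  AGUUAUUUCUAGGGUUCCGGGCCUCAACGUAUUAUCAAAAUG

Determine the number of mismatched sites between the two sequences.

Differing sites — 12:U/G; 20:U/G; 25:U/C; 26:U/A; 31:G/A.
That gives 5 mismatches out of 42 aligned sites, so the Hamming distance is 5.

5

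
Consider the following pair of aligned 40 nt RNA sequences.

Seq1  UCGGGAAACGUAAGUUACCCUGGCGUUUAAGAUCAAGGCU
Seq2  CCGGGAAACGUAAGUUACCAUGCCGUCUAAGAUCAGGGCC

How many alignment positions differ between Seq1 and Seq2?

6

The sequences differ at positions 1 (U/C), 20 (C/A), 23 (G/C), 27 (U/C), 36 (A/G), 40 (U/C).
That gives 6 mismatches out of 40 aligned sites, so the Hamming distance is 6.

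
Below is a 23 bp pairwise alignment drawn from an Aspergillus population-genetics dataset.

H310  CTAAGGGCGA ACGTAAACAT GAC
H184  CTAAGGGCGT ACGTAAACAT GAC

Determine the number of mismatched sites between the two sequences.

1

A single mismatch occurs at site 10 (A/T).
That gives 1 mismatch out of 23 aligned sites, so the Hamming distance is 1.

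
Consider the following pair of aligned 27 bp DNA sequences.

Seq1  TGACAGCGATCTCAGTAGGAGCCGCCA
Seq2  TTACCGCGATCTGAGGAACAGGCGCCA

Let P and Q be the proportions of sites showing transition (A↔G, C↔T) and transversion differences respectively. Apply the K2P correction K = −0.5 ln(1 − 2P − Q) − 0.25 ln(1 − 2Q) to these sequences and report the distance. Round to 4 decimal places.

0.3226

Mismatches occur at site 2 (G/T, transversion), site 5 (A/C, transversion), site 13 (C/G, transversion), site 16 (T/G, transversion), site 18 (G/A, transition), site 19 (G/C, transversion), site 22 (C/G, transversion).
Of the 7 differences, 1 transition and 6 transversions over 27 sites: P = 1/27 = 0.037037, Q = 6/27 = 0.222222.
d = −0.5·ln(0.703704) − 0.25·ln(0.555556) = −0.5·(-0.351397) − 0.25·(-0.587786) = 0.3226.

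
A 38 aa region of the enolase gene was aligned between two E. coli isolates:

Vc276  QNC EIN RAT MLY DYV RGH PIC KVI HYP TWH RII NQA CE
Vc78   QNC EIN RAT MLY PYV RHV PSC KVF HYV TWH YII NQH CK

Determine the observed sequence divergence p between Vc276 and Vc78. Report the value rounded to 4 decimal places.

0.2368

The sequences differ at positions 13 (D/P), 17 (G/H), 18 (H/V), 20 (I/S), 24 (I/F), 27 (P/V), 31 (R/Y), 36 (A/H), 38 (E/K).
There are 9 differences over 38 sites, so p = 9/38 = 0.2368.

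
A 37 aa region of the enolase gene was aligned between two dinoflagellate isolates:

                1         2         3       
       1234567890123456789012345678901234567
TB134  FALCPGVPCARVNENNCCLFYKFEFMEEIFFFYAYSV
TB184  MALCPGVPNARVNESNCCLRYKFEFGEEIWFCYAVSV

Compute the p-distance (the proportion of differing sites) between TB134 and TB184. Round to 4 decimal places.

Mismatches occur at site 1 (F→M), site 9 (C→N), site 15 (N→S), site 20 (F→R), site 26 (M→G), site 30 (F→W), site 32 (F→C), site 35 (Y→V).
There are 8 differences over 37 sites, so p = 8/37 = 0.2162.

0.2162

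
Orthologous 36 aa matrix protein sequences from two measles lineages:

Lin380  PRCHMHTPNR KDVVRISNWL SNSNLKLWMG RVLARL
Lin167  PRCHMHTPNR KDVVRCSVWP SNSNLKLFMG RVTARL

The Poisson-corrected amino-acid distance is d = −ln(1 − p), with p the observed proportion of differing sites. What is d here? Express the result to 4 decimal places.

The sequences differ at positions 16 (I/C), 18 (N/V), 20 (L/P), 28 (W/F), 33 (L/T).
p = 5/36 = 0.138889.
d = −ln(1 − 0.138889) = −ln(0.861111) = 0.1495.

0.1495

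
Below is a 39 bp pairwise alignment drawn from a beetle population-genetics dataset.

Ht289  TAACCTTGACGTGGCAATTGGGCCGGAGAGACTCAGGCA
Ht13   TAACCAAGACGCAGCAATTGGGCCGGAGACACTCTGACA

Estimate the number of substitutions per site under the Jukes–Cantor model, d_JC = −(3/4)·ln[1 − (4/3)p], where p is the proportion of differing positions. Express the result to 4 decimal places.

Mismatches occur at site 6 (T↔A), site 7 (T↔A), site 12 (T↔C), site 13 (G↔A), site 30 (G↔C), site 35 (A↔T), site 37 (G↔A).
p = 7/39 = 0.179487.
d = −0.75 · ln(1 − (4/3)·0.179487) = −0.75 · ln(0.760684) = −0.75 · (-0.273537) = 0.2052.

0.2052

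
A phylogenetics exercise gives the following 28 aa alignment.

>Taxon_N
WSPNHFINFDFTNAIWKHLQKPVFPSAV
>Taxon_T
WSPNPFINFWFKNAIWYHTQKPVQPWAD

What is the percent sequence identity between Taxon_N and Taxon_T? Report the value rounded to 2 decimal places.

71.43%

The sequences differ at positions 5 (H/P), 10 (D/W), 12 (T/K), 17 (K/Y), 19 (L/T), 24 (F/Q), 26 (S/W), 28 (V/D).
20 of the 28 sites match, so the percent identity is 20/28 × 100 = 71.43%.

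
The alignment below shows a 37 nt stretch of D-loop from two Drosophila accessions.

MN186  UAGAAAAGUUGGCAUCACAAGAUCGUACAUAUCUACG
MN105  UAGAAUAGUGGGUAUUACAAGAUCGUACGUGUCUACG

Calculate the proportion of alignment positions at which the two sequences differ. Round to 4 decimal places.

Differing sites — 6:A/U; 10:U/G; 13:C/U; 16:C/U; 29:A/G; 31:A/G.
There are 6 differences over 37 sites, so p = 6/37 = 0.1622.

0.1622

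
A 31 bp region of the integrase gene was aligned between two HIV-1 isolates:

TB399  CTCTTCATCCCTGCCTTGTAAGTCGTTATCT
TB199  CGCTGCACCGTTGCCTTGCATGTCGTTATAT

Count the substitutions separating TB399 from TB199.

The sequences differ at positions 2 (T/G), 5 (T/G), 8 (T/C), 10 (C/G), 11 (C/T), 19 (T/C), 21 (A/T), 30 (C/A).
That gives 8 mismatches out of 31 aligned sites, so the Hamming distance is 8.

8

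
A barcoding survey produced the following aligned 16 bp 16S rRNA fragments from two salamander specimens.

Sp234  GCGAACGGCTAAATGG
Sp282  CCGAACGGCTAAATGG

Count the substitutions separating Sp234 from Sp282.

1

Differing sites — 1:G/C.
That gives 1 mismatch out of 16 aligned sites, so the Hamming distance is 1.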